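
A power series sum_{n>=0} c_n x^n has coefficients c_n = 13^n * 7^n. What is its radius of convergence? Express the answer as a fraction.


By the root test (Cauchy-Hadamard), the radius is R = 1 / limsup_n |c_n|^(1/n).
Here |c_n|^(1/n) = (13^n * 7^n)^(1/n) = 13 * 7 = 91 for all n.
So R = 1/91 = 1/91.

1/91


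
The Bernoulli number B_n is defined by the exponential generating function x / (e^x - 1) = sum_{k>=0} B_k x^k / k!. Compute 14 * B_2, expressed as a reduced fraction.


Bernoulli numbers can also be computed recursively via B_0 = 1 and sum_{j=0}^{m} C(m+1, j) B_j = 0 for m >= 1. Odd-index Bernoulli numbers vanish for k >= 3.
Computing B_2 = 1/6, so 14 * B_2 = 14 * 1/6 = 7/3.

7/3


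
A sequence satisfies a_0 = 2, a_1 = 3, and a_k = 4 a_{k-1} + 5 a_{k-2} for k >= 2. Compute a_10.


The characteristic equation is t^2 - 4 t - 5 = 0, with roots r_1 = 5 and r_2 = -1 (so c_1 = r_1 + r_2, c_2 = -r_1 r_2 as required).
One can use the closed form a_n = A r_1^n + B r_2^n, but direct iteration is more reliable:
a_0 = 2, a_1 = 3, a_2 = 22, a_3 = 103, a_4 = 522, a_5 = 2603, a_6 = 13022, a_7 = 65103, a_8 = 325522, a_9 = 1627603, a_10 = 8138022.
So a_10 = 8138022.

8138022


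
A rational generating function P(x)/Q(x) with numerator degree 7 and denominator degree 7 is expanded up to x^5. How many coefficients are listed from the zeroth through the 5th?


Expanding up to x^5 gives the coefficients for x^0, x^1, ..., x^5.
That is 5 + 1 = 6 coefficients in total.

6


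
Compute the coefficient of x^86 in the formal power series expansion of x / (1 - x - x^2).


Let f(x) = sum_{k>=0} a_k x^k. Multiplying f(x) * (1 - x - x^2) = x and matching coefficients gives a_0 = 0, a_1 = 1, and a_k = a_{k-1} + a_{k-2} for k >= 2. These are the Fibonacci numbers F_k.
Iterating from F_0 = 0, F_1 = 1:
F_0=0, F_1=1, F_2=1, F_3=2, F_4=3, F_5=5, F_6=8, F_7=13, F_8=21, F_9=34, ...
F_86 = 420196140727489673.

420196140727489673


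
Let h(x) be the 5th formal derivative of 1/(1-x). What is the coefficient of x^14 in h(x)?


Differentiating 5 times: d^5/dx^5 [1/(1-x)] = 5!/(1-x)^6.
The expansion 1/(1-x)^6 = sum_{k>=0} C(k+5, 5) x^k, so the coefficient of x^n in 5!/(1-x)^6 is 5! * C(n+5, 5).
For n = 14: 120 * C(19, 5) = 120 * 11628 = 1395360

1395360


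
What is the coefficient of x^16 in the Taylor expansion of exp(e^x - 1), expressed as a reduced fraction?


exp(e^x - 1) = sum_{k>=0} Bell_k x^k / k!, where Bell_k is the k-th Bell number.
So the coefficient of x^16 is Bell_16 / 16!.
Computing: Bell_16 = 10480142147 and 16! = 20922789888000, giving
10480142147/20922789888000 = 10480142147/20922789888000.

10480142147/20922789888000


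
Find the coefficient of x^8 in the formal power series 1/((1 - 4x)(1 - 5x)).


By partial fractions or Cauchy convolution:
The coefficient equals sum_{k=0}^{8} 4^k * 5^(8-k).
= 1690981

1690981


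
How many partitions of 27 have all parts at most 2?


Using the generating function (1-x)^(-1)(1-x^2)^(-1),
the coefficient of x^27 counts these restricted partitions.
Result = 14

14


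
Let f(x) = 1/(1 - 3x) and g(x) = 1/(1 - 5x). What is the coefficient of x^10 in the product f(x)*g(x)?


The coefficient of x^n in f*g is the Cauchy product: sum_{k=0}^{n} a^k * b^(n-k).
With a=3, b=5, n=10:
sum_{k=0}^{10} 3^k * 5^(10-k)
= 24325489

24325489


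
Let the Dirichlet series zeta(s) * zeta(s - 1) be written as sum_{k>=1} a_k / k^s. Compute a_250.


Convolution gives a_k = sum_{d | k} d * 1 = sum_{d | k} d = sigma(k), the sum of positive divisors of k.
For k = 250, the divisors are 1, 2, 5, 10, 25, 50, 125, 250, so
sigma(250) = 1 + 2 + 5 + 10 + 25 + 50 + 125 + 250 = 468.

468


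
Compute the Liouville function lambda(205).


The Liouville function is lambda(k) = (-1)^Omega(k), where Omega(k) counts the prime factors of k with multiplicity.
Factoring: 205 = 5 * 41, so Omega(205) = 2.
lambda(205) = (-1)^2 = 1.

1


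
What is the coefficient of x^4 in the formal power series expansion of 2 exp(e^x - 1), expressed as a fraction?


exp(e^x - 1) is the exponential generating function for the Bell numbers Bell_k: exp(e^x - 1) = sum_{k>=0} Bell_k x^k / k!.
So the coefficient of x^4 in 2 exp(e^x - 1) is 2 Bell_4 / 4!.
Computing: Bell_4 = 15 and 4! = 24, giving
2 * 15/24 = 5/4.

5/4


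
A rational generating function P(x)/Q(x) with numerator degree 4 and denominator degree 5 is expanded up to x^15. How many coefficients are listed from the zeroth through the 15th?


Expanding up to x^15 gives the coefficients for x^0, x^1, ..., x^15.
That is 15 + 1 = 16 coefficients in total.

16


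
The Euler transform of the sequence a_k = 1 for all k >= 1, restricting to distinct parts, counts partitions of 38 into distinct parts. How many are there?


Partitions of 38 into distinct parts can be computed via generating function.
Product (1+x)(1+x^2)(1+x^3)...
The coefficient of x^38 = 864

864


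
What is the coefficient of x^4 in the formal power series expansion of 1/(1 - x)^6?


The expansion 1/(1 - x)^r = sum_{k>=0} C(k + r - 1, r - 1) x^k follows from the multiset / negative-binomial theorem (or from repeated differentiation of the geometric series).
For r = 6 and k = 4:
C(9, 5) = 362880 / (120 * 24) = 126.

126


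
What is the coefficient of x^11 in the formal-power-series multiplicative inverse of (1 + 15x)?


The inverse is 1/(1 + 15x). Apply the geometric identity 1/(1 - y) = sum_{k>=0} y^k with y = -15x:
1/(1 + 15x) = sum_{k>=0} (-15)^k x^k.
So the coefficient of x^11 is (-15)^11 = -8649755859375.

-8649755859375


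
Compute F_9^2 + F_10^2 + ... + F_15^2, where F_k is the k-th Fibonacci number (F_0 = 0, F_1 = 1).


There is a standard identity sum_{k=0}^{N} F_k^2 = F_N * F_{N+1} (proved inductively from the telescoping relation F_k^2 = F_k F_{k+1} - F_{k-1} F_k). Then
sum_{k=9}^{15} F_k^2 = F_15 F_16 - F_8 F_9.
Computing: F_15 = 610, F_16 = 987, F_8 = 21, F_9 = 34.
Sum = 610 * 987 - 21 * 34 = 601356.

601356


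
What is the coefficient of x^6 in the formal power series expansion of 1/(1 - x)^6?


The negative binomial / multiset identity is
1/(1 - x)^r = sum_{k>=0} C(k + r - 1, r - 1) x^k.
Here r = 6 and k = 6, so the coefficient is
C(6 + 5, 5) = C(11, 5)
= 462

462


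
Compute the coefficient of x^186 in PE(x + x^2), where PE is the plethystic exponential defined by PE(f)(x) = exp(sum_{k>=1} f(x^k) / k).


With f(x) = x + x^2, the exponent is sum_{k>=1} (x^k + x^(2k)) / k = -ln(1 - x) - ln(1 - x^2). Exponentiating:
PE(x + x^2) = 1 / ((1 - x)(1 - x^2)).
This is the generating function for partitions of n into parts of size 1 or 2. The number of 2's can be any j in 0..93, and the rest are 1's, so
[x^186] = floor(186/2) + 1 = 94.

94


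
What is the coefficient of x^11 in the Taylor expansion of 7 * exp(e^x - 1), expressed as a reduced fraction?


exp(e^x - 1) = sum_{k>=0} Bell_k x^k / k!, where Bell_k is the k-th Bell number.
So the coefficient of x^11 is 7 * Bell_11 / 11!.
Computing: Bell_11 = 678570 and 11! = 39916800, giving
7 * 678570/39916800 = 22619/190080.

22619/190080


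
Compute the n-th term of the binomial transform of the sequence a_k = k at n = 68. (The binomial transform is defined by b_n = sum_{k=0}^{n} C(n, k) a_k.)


With a_k = k, b_n = sum_{k=0}^{n} C(n, k) k. Using k * C(n, k) = n * C(n-1, k-1) gives b_n = n * sum_{k>=1} C(n-1, k-1) = n * 2^(n-1).
For n = 68: 68 * 2^67 = 68 * 147573952589676412928 = 10035028776097996079104.

10035028776097996079104


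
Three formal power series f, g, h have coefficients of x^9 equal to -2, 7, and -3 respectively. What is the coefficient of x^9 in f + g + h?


Series addition is componentwise:
-2 + 7 + -3
= 2

2


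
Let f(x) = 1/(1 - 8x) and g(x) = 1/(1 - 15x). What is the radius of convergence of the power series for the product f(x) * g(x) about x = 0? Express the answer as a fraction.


The radius of 1/(1 - 8x) is 1/8 (nearest singularity at x = 1/8), and the radius of 1/(1 - 15x) is 1/15.
The product f(x)*g(x) = 1/((1 - 8x)(1 - 15x)) has singularities at both 1/8 and 1/15, so its radius of convergence is the distance to the nearest one:
min(1/8, 1/15) = 1/15.

1/15


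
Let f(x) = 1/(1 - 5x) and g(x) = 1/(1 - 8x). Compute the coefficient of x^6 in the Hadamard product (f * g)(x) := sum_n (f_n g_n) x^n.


f has coefficients f_k = 5^k and g has coefficients g_k = 8^k, so the Hadamard product has coefficient (f*g)_k = 5^k * 8^k = 40^k.
For k = 6: 40^6 = 4096000000.

4096000000


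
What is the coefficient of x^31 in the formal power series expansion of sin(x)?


The Maclaurin series is sin(t) = sum_{k>=0} (-1)^k t^(2k+1) / (2k+1)!, so substituting t = x, only odd powers of x are nonzero, with coefficient of x^(2k+1) equal to (-1)^k / (2k+1)!.
Write 31 = 2*15 + 1, giving the coefficient (-1)^15 / 31! = -1/8222838654177922817725562880000000 = -1/8222838654177922817725562880000000.

-1/8222838654177922817725562880000000


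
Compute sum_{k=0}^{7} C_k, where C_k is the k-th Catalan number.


C_0 through C_7: 1, 1, 2, 5, 14, 42, 132, 429
Sum = 1 + 1 + 2 + 5 + 14 + 42 + 132 + 429
= 626

626


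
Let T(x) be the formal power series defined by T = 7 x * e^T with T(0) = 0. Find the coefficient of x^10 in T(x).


Apply the Lagrange inversion formula: if T = 7 x * phi(T) with phi(t) = e^t, then
[x^n] T = 7^n * (1/n) [t^(n-1)] phi(t)^n = 7^n * (1/n) [t^(n-1)] e^(n t) = 7^n * (1/n) * n^(n-1) / (n-1)! = 7^n * n^(n-1) / n!.
When c = 1 this is the Cayley count of rooted labeled trees on n vertices, divided by n!.
For n = 10: 7^10 * 10^9 / 10! = 282475249 * 1000000000/3628800 = 6305251093750/81.

6305251093750/81


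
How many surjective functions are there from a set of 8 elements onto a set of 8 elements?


By inclusion-exclusion on which target elements are missed, the number of surjections from an n-set onto a k-set is
surj(n, k) = sum_{j=0}^{k} (-1)^j C(k, j) (k - j)^n.
Equivalently surj(n, k) = k! * S(n, k), where S(n, k) is the Stirling number of the second kind.
For n = 8, k = 8:
S(8, 8) = 1, so
surj = 8! * 1 = 40320 * 1 = 40320.

40320


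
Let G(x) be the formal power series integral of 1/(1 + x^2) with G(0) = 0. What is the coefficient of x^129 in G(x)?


1/(1 + x^2) = sum_{j>=0} (-1)^j x^(2j). Integrating termwise with G(0) = 0:
G(x) = sum_{j>=0} (-1)^j x^(2j+1) / (2j+1) = arctan(x).
Only odd powers are nonzero. For x^129 write 129 = 2*64 + 1, giving
(-1)^64 / 129 = 1/129 = 1/129.

1/129


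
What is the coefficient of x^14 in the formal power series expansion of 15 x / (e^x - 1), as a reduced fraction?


The exponential generating function for Bernoulli numbers is
x / (e^x - 1) = sum_{k>=0} B_k x^k / k!.
So the coefficient of x^14 in 15 x / (e^x - 1) is 15 B_14 / 14!.
Computing: B_14 = 7/6, 14! = 87178291200, giving
15 * 7/6 / 87178291200 = 1/4981616640.

1/4981616640


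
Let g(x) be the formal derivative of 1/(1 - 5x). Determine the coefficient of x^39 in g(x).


Differentiate termwise: d/dx sum_{k>=0} 5^k x^k = sum_{k>=1} k 5^k x^(k-1) = sum_{j>=0} (j+1) 5^(j+1) x^j.
Equivalently, d/dx [1/(1 - 5x)] = 5/(1 - 5x)^2.
For j = 39: 40 * 5^40 = 40 * 9094947017729282379150390625 = 363797880709171295166015625000.

363797880709171295166015625000


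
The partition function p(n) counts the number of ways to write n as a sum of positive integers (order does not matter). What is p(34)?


Using the generating function prod_{k>=1} 1/(1-x^k), we compute p(34).
By dynamic programming over parts 1 through 34:
p(34) = 12310

12310


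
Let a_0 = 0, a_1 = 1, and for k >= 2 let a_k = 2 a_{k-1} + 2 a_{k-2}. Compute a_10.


Iterating the recurrence forward:
a_0 = 0
a_1 = 1
a_2 = 2*1 + 2*0 = 2
a_3 = 2*2 + 2*1 = 6
a_4 = 2*6 + 2*2 = 16
a_5 = 2*16 + 2*6 = 44
a_6 = 2*44 + 2*16 = 120
a_7 = 2*120 + 2*44 = 328
a_8 = 2*328 + 2*120 = 896
a_9 = 2*896 + 2*328 = 2448
a_10 = 2*2448 + 2*896 = 6688
So a_10 = 6688.

6688


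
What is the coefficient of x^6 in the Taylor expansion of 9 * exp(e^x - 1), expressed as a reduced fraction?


exp(e^x - 1) = sum_{k>=0} Bell_k x^k / k!, where Bell_k is the k-th Bell number.
So the coefficient of x^6 is 9 * Bell_6 / 6!.
Computing: Bell_6 = 203 and 6! = 720, giving
9 * 203/720 = 203/80.

203/80


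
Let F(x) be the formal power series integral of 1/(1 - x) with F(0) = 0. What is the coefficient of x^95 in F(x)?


1/(1 - x) = sum_{k>=0} x^k. Integrating termwise and using F(0) = 0 gives
F(x) = sum_{k>=0} x^(k+1) / (k+1) = sum_{m>=1} x^m / m = -ln(1 - x).
So the coefficient of x^95 is 1/95 = 1/95.

1/95


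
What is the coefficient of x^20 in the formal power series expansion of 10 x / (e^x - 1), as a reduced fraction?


The exponential generating function for Bernoulli numbers is
x / (e^x - 1) = sum_{k>=0} B_k x^k / k!.
So the coefficient of x^20 in 10 x / (e^x - 1) is 10 B_20 / 20!.
Computing: B_20 = -174611/330, 20! = 2432902008176640000, giving
10 * -174611/330 / 2432902008176640000 = -174611/80285766269829120000.

-174611/80285766269829120000


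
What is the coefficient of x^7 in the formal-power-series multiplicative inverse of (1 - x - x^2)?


Let the inverse be f(x) = sum_{k>=0} a_k x^k. From f(x) * (1 - x - x^2) = 1 and matching coefficients:
 x^0: a_0 = 1.
 x^1: a_1 - a_0 = 0, so a_1 = 1.
 x^k (k >= 2): a_k - a_{k-1} - a_{k-2} = 0, i.e. a_k = a_{k-1} + a_{k-2}.
This is the Fibonacci-type recurrence shifted so that a_0 = a_1 = 1.
Iterating: a_0=1, a_1=1, a_2=2, a_3=3, a_4=5, a_5=8, a_6=13, a_7=21
a_7 = 21.

21


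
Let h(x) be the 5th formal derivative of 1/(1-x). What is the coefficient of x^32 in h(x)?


Differentiating 5 times: d^5/dx^5 [1/(1-x)] = 5!/(1-x)^6.
The expansion 1/(1-x)^6 = sum_{k>=0} C(k+5, 5) x^k, so the coefficient of x^n in 5!/(1-x)^6 is 5! * C(n+5, 5).
For n = 32: 120 * C(37, 5) = 120 * 435897 = 52307640

52307640


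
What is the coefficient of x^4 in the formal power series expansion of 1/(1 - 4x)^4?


The general identity 1/(1 - c x)^r = sum_{k>=0} c^k C(k + r - 1, r - 1) x^k follows by substituting y = c x into 1/(1 - y)^r = sum_{k>=0} C(k + r - 1, r - 1) y^k.
For c = 4, r = 4, k = 4:
4^4 * C(7, 3) = 256 * 35 = 8960.

8960


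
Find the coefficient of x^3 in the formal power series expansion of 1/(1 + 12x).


Write 1/(1 + c x) = 1/(1 - (-c) x) and apply the geometric-series identity
1/(1 - y) = sum_{k>=0} y^k to get 1/(1 + c x) = sum_{k>=0} (-c)^k x^k.
So the coefficient of x^k is (-c)^k = (-1)^k * c^k.
Here c = 12 and k = 3:
(-12)^3 = -1 * 1728 = -1728

-1728


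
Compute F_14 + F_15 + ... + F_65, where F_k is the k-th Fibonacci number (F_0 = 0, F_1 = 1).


Use the identity sum_{k=0}^{N} F_k = F_{N+2} - 1 (which follows from F_{k+2} - F_{k+1} = F_k). Then
sum_{k=14}^{65} F_k = (F_{67} - 1) - (F_{15} - 1) = F_{67} - F_{15}.
Computing: F_{67} = 44945570212853, F_{15} = 610, so
Sum = 44945570212853 - 610 = 44945570212243.

44945570212243


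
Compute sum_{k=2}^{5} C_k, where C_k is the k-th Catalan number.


C_2 through C_5: 2, 5, 14, 42
Sum = 2 + 5 + 14 + 42
= 63

63


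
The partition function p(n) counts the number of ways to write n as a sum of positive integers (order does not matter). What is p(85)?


Using the generating function prod_{k>=1} 1/(1-x^k), we compute p(85).
By dynamic programming over parts 1 through 85:
p(85) = 30167357

30167357


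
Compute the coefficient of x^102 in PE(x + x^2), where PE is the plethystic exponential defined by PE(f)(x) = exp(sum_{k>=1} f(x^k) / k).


With f(x) = x + x^2, the exponent is sum_{k>=1} (x^k + x^(2k)) / k = -ln(1 - x) - ln(1 - x^2). Exponentiating:
PE(x + x^2) = 1 / ((1 - x)(1 - x^2)).
This is the generating function for partitions of n into parts of size 1 or 2. The number of 2's can be any j in 0..51, and the rest are 1's, so
[x^102] = floor(102/2) + 1 = 52.

52


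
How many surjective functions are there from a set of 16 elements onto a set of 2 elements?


By inclusion-exclusion on which target elements are missed, the number of surjections from an n-set onto a k-set is
surj(n, k) = sum_{j=0}^{k} (-1)^j C(k, j) (k - j)^n.
Equivalently surj(n, k) = k! * S(n, k), where S(n, k) is the Stirling number of the second kind.
For n = 16, k = 2:
S(16, 2) = 32767, so
surj = 2! * 32767 = 2 * 32767 = 65534.

65534


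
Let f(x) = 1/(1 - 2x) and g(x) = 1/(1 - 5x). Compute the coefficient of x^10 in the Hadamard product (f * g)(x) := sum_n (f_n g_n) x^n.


f has coefficients f_k = 2^k and g has coefficients g_k = 5^k, so the Hadamard product has coefficient (f*g)_k = 2^k * 5^k = 10^k.
For k = 10: 10^10 = 10000000000.

10000000000


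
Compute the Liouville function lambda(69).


The Liouville function is lambda(k) = (-1)^Omega(k), where Omega(k) counts the prime factors of k with multiplicity.
Factoring: 69 = 3 * 23, so Omega(69) = 2.
lambda(69) = (-1)^2 = 1.

1


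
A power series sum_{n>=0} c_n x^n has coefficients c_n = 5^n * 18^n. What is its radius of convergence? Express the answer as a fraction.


By the root test (Cauchy-Hadamard), the radius is R = 1 / limsup_n |c_n|^(1/n).
Here |c_n|^(1/n) = (5^n * 18^n)^(1/n) = 5 * 18 = 90 for all n.
So R = 1/90 = 1/90.

1/90


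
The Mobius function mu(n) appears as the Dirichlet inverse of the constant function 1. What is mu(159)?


159 = 3 * 53 (all distinct primes).
mu(159) = (-1)^2 = 1

1


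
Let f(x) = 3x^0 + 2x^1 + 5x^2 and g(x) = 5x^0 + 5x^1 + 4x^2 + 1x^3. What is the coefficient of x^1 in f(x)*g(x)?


Cauchy product at x^1:
3*5 + 2*5
= 25

25


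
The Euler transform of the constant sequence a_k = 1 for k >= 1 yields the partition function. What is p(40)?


The Euler transform converts the sequence a_k = 1 into the number of integer partitions.
Using the recurrence or dynamic programming:
p(40) = 37338

37338


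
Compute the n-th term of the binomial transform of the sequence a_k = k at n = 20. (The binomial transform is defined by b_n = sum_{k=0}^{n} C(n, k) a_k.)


With a_k = k, b_n = sum_{k=0}^{n} C(n, k) k. Using k * C(n, k) = n * C(n-1, k-1) gives b_n = n * sum_{k>=1} C(n-1, k-1) = n * 2^(n-1).
For n = 20: 20 * 2^19 = 20 * 524288 = 10485760.

10485760


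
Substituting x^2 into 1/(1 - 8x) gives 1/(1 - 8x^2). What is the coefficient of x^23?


Since 1/(1 - 8x^2) only has even powers of x,
the coefficient of x^23 (odd) is 0.

0


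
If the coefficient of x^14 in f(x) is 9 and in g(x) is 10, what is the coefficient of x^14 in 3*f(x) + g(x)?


Scalar multiplication scales coefficients: 3 * 9 = 27.
Then add the g coefficient: 27 + 10
= 37

37


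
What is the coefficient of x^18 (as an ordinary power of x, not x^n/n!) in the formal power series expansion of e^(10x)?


The exponential series is e^y = sum_{k>=0} y^k / k!. Substituting y = 10x gives
e^(10x) = sum_{k>=0} 10^k x^k / k!.
So the coefficient of x^n is a^n/n! with a = 10, n = 18:
10^18 / 18! = 1000000000000000000/6402373705728000 = 122070312500/781539759

122070312500/781539759


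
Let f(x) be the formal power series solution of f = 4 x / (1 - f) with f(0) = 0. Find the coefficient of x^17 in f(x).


Apply Lagrange inversion: f = 4 x * phi(f) with phi(t) = 1/(1 - t), so
[x^n] f = 4^n * (1/n) [t^(n-1)] phi(t)^n = 4^n * (1/n) [t^(n-1)] (1 - t)^(-n) = 4^n * (1/n) C(2n - 2, n - 1) = 4^n * C_{n-1}.
For n = 17: C_16 = C(32, 16) / 17 = 601080390/17 = 35357670.
With the 4^17 = 17179869184 factor, the coefficient is 17179869184 * 35357670 = 607440145251041280.

607440145251041280


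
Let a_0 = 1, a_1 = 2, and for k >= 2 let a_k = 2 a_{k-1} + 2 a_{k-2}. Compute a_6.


Iterating the recurrence forward:
a_0 = 1
a_1 = 2
a_2 = 2*2 + 2*1 = 6
a_3 = 2*6 + 2*2 = 16
a_4 = 2*16 + 2*6 = 44
a_5 = 2*44 + 2*16 = 120
a_6 = 2*120 + 2*44 = 328
So a_6 = 328.

328


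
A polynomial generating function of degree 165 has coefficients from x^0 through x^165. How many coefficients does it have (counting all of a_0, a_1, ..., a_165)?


A polynomial of degree 165 takes the form a_0 + a_1 x + ... + a_165 x^165.
The number of coefficients is 165 + 1 = 166.

166


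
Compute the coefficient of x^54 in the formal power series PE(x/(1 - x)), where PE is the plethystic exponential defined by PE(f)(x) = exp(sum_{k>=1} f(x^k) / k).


For f(x) = x/(1 - x) we have
sum_{k>=1} f(x^k) / k = sum_{k>=1} (1/k) * x^k / (1 - x^k) = sum_{k, m >= 1} x^(k m) / k,
which after exponentiating simplifies to
PE(x/(1 - x)) = prod_{k>=1} 1 / (1 - x^k).
This is the generating function for the partition function p(n), so the coefficient of x^54 is p(54).
Computing p(54) by dynamic programming over parts 1, 2, ..., 54: p(54) = 386155.

386155


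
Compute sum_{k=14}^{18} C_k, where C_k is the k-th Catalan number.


C_14 through C_18: 2674440, 9694845, 35357670, 129644790, 477638700
Sum = 2674440 + 9694845 + 35357670 + 129644790 + 477638700
= 655010445

655010445


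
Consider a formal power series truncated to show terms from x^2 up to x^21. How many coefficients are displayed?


From x^2 to x^21 inclusive, the count is 21 - 2 + 1 = 20.

20


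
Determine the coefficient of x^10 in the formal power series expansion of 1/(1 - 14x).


The geometric series identity gives 1/(1 - c x) = sum_{k>=0} c^k x^k, so the coefficient of x^k is c^k.
Here c = 14 and k = 10.
Computing: 14^10 = 289254654976

289254654976


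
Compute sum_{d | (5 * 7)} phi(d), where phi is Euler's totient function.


First, 5 * 7 = 35. One classical identity is sum_{d | n} phi(d) = n (each k in [1, n] has a unique gcd with n, and among the k's with gcd(k, n) = n/d there are phi(d) of them). So the sum equals 35. We also verify directly:
Divisors of 35: 1, 5, 7, 35.
phi values: 1, 4, 6, 24.
Sum = 35.

35


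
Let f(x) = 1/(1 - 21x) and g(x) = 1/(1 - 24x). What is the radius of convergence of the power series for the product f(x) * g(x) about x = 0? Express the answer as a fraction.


The radius of 1/(1 - 21x) is 1/21 (nearest singularity at x = 1/21), and the radius of 1/(1 - 24x) is 1/24.
The product f(x)*g(x) = 1/((1 - 21x)(1 - 24x)) has singularities at both 1/21 and 1/24, so its radius of convergence is the distance to the nearest one:
min(1/21, 1/24) = 1/24.

1/24


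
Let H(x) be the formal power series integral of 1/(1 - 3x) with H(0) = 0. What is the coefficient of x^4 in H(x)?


1/(1 - 3x) = sum_{k>=0} 3^k x^k. Integrating termwise with H(0) = 0:
H(x) = sum_{k>=0} 3^k x^(k+1) / (k+1) = sum_{m>=1} 3^(m-1) x^m / m.
For m = 4: 3^3/4 = 27/4 = 27/4.

27/4


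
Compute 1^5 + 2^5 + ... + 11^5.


This power sum has a closed form given by Faulhaber's formula
sum_{k=1}^{m} k^p = (1 / (p + 1)) * sum_{j=0}^{p} C(p + 1, j) B_j m^(p + 1 - j),
but for small m direct computation is fastest:
1 + 32 + 243 + 1024 + 3125 + 7776 + 16807 + 32768 + 59049 + 100000 + 161051 = 381876.

381876


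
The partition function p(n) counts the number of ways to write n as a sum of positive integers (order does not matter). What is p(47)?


Using the generating function prod_{k>=1} 1/(1-x^k), we compute p(47).
By dynamic programming over parts 1 through 47:
p(47) = 124754

124754


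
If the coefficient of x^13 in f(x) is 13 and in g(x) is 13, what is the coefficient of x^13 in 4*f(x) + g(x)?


Scalar multiplication scales coefficients: 4 * 13 = 52.
Then add the g coefficient: 52 + 13
= 65

65


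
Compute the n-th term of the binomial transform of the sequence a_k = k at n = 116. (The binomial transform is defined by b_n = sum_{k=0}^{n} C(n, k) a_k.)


With a_k = k, b_n = sum_{k=0}^{n} C(n, k) k. Using k * C(n, k) = n * C(n-1, k-1) gives b_n = n * sum_{k>=1} C(n-1, k-1) = n * 2^(n-1).
For n = 116: 116 * 2^115 = 116 * 41538374868278621028243970633760768 = 4818451484720320039276300593516249088.

4818451484720320039276300593516249088


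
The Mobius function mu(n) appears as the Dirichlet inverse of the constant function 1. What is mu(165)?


165 = 3 * 5 * 11 (all distinct primes).
mu(165) = (-1)^3 = -1

-1


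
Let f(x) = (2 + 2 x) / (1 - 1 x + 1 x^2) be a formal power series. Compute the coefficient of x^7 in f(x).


Write f(x) = sum_{k>=0} a_k x^k. Multiplying both sides by 1 - 1 x + 1 x^2 gives
(1 - 1 x + 1 x^2) sum_{k>=0} a_k x^k = 2 + 2 x.
Matching coefficients:
 x^0: a_0 = 2
 x^1: a_1 - 1 a_0 = 2  =>  a_1 = 1*2 + 2 = 4
 x^k (k >= 2): a_k = 1 a_{k-1} - 1 a_{k-2}.
Iterating: a_2 = 2, a_3 = -2, a_4 = -4, a_5 = -2, a_6 = 2, a_7 = 4.
So the coefficient of x^7 is 4.

4


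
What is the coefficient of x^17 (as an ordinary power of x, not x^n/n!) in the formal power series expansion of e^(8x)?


The exponential series is e^y = sum_{k>=0} y^k / k!. Substituting y = 8x gives
e^(8x) = sum_{k>=0} 8^k x^k / k!.
So the coefficient of x^n is a^n/n! with a = 8, n = 17:
8^17 / 17! = 2251799813685248/355687428096000 = 68719476736/10854718875

68719476736/10854718875


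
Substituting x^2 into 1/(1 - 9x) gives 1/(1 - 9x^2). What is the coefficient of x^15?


Since 1/(1 - 9x^2) only has even powers of x,
the coefficient of x^15 (odd) is 0.

0


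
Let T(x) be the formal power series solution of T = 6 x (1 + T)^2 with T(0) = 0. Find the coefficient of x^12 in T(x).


Apply the Lagrange inversion formula: if T = 6 x * phi(T) with phi(t) = (1 + t)^2, then [x^n] T = 6^n * (1/n) [t^(n-1)] phi(t)^n = 6^n * (1/n) [t^(n-1)] (1 + t)^(2n) = 6^n * (1/n) C(2n, n-1).
Using the identity C(2n, n-1) = C(2n, n) * n / (n+1), the unscaled factor equals C(2n, n) / (n+1) = C_n, the n-th Catalan number.
For n = 12: C_12 = C(24, 12) / 13 = 2704156/13 = 208012.
With the 6^12 = 2176782336 factor, the coefficient is 2176782336 * 208012 = 452796847276032.

452796847276032


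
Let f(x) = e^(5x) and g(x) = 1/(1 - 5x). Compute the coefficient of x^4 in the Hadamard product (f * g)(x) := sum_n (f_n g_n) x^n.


Expanding: f_k = 5^k/k! (from e^(5x)) and g_k = 5^k (from 1/(1 - 5x)). So the Hadamard coefficient (f * g)_k = 5^k 5^k / k! = (25)^k / k!.
For k = 4: 25^4/4! = 390625/24 = 390625/24.

390625/24


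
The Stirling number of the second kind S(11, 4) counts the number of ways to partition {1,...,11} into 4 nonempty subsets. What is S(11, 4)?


Using the explicit formula S(n,k) = (1/k!) sum_{j=0}^{k} (-1)^(k-j) C(k,j) j^n:
S(11, 4) = 145750
Equivalently, S(n,k) is n! times the coefficient of x^n in the EGF (e^x - 1)^k / k!.

145750


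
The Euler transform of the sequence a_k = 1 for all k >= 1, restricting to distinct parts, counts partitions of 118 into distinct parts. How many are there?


Partitions of 118 into distinct parts can be computed via generating function.
Product (1+x)(1+x^2)(1+x^3)...
The coefficient of x^118 = 1881578

1881578


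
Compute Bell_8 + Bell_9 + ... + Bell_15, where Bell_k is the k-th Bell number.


Recall Bell_k counts set partitions of a k-set (with Bell_0 = 1 by convention).
Bell_8 through Bell_15: 4140, 21147, 115975, 678570, 4213597, 27644437, 190899322, 1382958545
Sum = 4140 + 21147 + 115975 + 678570 + 4213597 + 27644437 + 190899322 + 1382958545 = 1606535733.

1606535733


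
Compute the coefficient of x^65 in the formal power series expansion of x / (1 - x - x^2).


Let f(x) = sum_{k>=0} a_k x^k. Multiplying f(x) * (1 - x - x^2) = x and matching coefficients gives a_0 = 0, a_1 = 1, and a_k = a_{k-1} + a_{k-2} for k >= 2. These are the Fibonacci numbers F_k.
Iterating from F_0 = 0, F_1 = 1:
F_0=0, F_1=1, F_2=1, F_3=2, F_4=3, F_5=5, F_6=8, F_7=13, F_8=21, F_9=34, ...
F_65 = 17167680177565.

17167680177565


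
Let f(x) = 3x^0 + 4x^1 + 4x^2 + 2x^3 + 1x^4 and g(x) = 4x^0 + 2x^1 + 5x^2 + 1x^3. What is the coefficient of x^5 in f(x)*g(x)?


Cauchy product at x^5:
4*1 + 2*5 + 1*2
= 16

16


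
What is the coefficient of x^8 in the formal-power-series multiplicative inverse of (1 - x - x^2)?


Let the inverse be f(x) = sum_{k>=0} a_k x^k. From f(x) * (1 - x - x^2) = 1 and matching coefficients:
 x^0: a_0 = 1.
 x^1: a_1 - a_0 = 0, so a_1 = 1.
 x^k (k >= 2): a_k - a_{k-1} - a_{k-2} = 0, i.e. a_k = a_{k-1} + a_{k-2}.
This is the Fibonacci-type recurrence shifted so that a_0 = a_1 = 1.
Iterating: a_0=1, a_1=1, a_2=2, a_3=3, a_4=5, a_5=8, a_6=13, a_7=21, a_8=34
a_8 = 34.

34


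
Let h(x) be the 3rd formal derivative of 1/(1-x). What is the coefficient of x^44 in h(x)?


Differentiating 3 times: d^3/dx^3 [1/(1-x)] = 3!/(1-x)^4.
The expansion 1/(1-x)^4 = sum_{k>=0} C(k+3, 3) x^k, so the coefficient of x^n in 3!/(1-x)^4 is 3! * C(n+3, 3).
For n = 44: 6 * C(47, 3) = 6 * 16215 = 97290

97290


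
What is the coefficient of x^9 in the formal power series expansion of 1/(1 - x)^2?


The expansion 1/(1 - x)^r = sum_{k>=0} C(k + r - 1, r - 1) x^k follows from the multiset / negative-binomial theorem (or from repeated differentiation of the geometric series).
For r = 2 and k = 9:
C(10, 1) = 3628800 / (1 * 362880) = 10.

10


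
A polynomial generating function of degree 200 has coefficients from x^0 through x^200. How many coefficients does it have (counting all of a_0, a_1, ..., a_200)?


A polynomial of degree 200 takes the form a_0 + a_1 x + ... + a_200 x^200.
The number of coefficients is 200 + 1 = 201.

201


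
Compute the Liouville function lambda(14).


The Liouville function is lambda(k) = (-1)^Omega(k), where Omega(k) counts the prime factors of k with multiplicity.
Factoring: 14 = 2 * 7, so Omega(14) = 2.
lambda(14) = (-1)^2 = 1.

1


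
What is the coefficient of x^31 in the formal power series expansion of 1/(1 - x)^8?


The negative binomial / multiset identity is
1/(1 - x)^r = sum_{k>=0} C(k + r - 1, r - 1) x^k.
Here r = 8 and k = 31, so the coefficient is
C(31 + 7, 7) = C(38, 7)
= 12620256

12620256


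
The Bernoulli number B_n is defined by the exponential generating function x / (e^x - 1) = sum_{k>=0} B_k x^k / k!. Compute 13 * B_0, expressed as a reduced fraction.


Bernoulli numbers can also be computed recursively via B_0 = 1 and sum_{j=0}^{m} C(m+1, j) B_j = 0 for m >= 1. Odd-index Bernoulli numbers vanish for k >= 3.
Computing B_0 = 1, so 13 * B_0 = 13 * 1 = 13.

13


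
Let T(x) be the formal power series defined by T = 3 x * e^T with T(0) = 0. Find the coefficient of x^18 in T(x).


Apply the Lagrange inversion formula: if T = 3 x * phi(T) with phi(t) = e^t, then
[x^n] T = 3^n * (1/n) [t^(n-1)] phi(t)^n = 3^n * (1/n) [t^(n-1)] e^(n t) = 3^n * (1/n) * n^(n-1) / (n-1)! = 3^n * n^(n-1) / n!.
When c = 1 this is the Cayley count of rooted labeled trees on n vertices, divided by n!.
For n = 18: 3^18 * 18^17 / 18! = 387420489 * 2185911559738696531968/6402373705728000 = 1969541804367222465762/14889875.

1969541804367222465762/14889875


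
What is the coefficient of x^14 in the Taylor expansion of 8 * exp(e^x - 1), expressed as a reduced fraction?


exp(e^x - 1) = sum_{k>=0} Bell_k x^k / k!, where Bell_k is the k-th Bell number.
So the coefficient of x^14 is 8 * Bell_14 / 14!.
Computing: Bell_14 = 190899322 and 14! = 87178291200, giving
8 * 190899322/87178291200 = 95449661/5448643200.

95449661/5448643200


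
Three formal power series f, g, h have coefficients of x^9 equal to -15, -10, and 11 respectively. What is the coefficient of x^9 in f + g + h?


Series addition is componentwise:
-15 + -10 + 11
= -14

-14


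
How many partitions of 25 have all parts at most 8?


Using the generating function (1-x)^(-1)(1-x^2)^(-1)...(1-x^8)^(-1),
the coefficient of x^25 counts these restricted partitions.
Result = 1090

1090


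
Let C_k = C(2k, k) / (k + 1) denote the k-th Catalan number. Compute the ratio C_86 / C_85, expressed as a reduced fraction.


Using C_k = (2k)! / (k! (k+1)!), the ratio C_{k+1}/C_k simplifies to
C_{k+1}/C_k = [(2k+2)! / ((k+1)! (k+2)!)] * [k! (k+1)! / (2k)!]
 = (2k+2)(2k+1) / ((k+1)(k+2)) = 2(2k+1) / (k+2).
For k = 85: 2(2*85 + 1) / (85 + 2) = 342/87 = 114/29.

114/29


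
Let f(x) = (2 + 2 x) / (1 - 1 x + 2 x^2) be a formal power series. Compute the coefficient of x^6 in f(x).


Write f(x) = sum_{k>=0} a_k x^k. Multiplying both sides by 1 - 1 x + 2 x^2 gives
(1 - 1 x + 2 x^2) sum_{k>=0} a_k x^k = 2 + 2 x.
Matching coefficients:
 x^0: a_0 = 2
 x^1: a_1 - 1 a_0 = 2  =>  a_1 = 1*2 + 2 = 4
 x^k (k >= 2): a_k = 1 a_{k-1} - 2 a_{k-2}.
Iterating: a_2 = 0, a_3 = -8, a_4 = -8, a_5 = 8, a_6 = 24.
So the coefficient of x^6 is 24.

24


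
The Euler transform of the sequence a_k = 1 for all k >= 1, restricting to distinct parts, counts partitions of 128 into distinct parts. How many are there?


Partitions of 128 into distinct parts can be computed via generating function.
Product (1+x)(1+x^2)(1+x^3)...
The coefficient of x^128 = 4013544

4013544


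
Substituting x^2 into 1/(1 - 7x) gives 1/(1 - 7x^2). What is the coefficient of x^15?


Since 1/(1 - 7x^2) only has even powers of x,
the coefficient of x^15 (odd) is 0.

0


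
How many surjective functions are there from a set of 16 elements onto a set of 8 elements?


By inclusion-exclusion on which target elements are missed, the number of surjections from an n-set onto a k-set is
surj(n, k) = sum_{j=0}^{k} (-1)^j C(k, j) (k - j)^n.
Equivalently surj(n, k) = k! * S(n, k), where S(n, k) is the Stirling number of the second kind.
For n = 16, k = 8:
S(16, 8) = 2141764053, so
surj = 8! * 2141764053 = 40320 * 2141764053 = 86355926616960.

86355926616960


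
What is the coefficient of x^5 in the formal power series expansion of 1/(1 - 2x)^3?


The general identity 1/(1 - c x)^r = sum_{k>=0} c^k C(k + r - 1, r - 1) x^k follows by substituting y = c x into 1/(1 - y)^r = sum_{k>=0} C(k + r - 1, r - 1) y^k.
For c = 2, r = 3, k = 5:
2^5 * C(7, 2) = 32 * 21 = 672.

672


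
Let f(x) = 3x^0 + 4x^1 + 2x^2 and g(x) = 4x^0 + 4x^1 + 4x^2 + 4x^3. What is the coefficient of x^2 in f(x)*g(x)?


Cauchy product at x^2:
3*4 + 4*4 + 2*4
= 36

36


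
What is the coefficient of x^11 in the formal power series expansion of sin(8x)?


The Maclaurin series is sin(t) = sum_{k>=0} (-1)^k t^(2k+1) / (2k+1)!, so substituting t = 8x, only odd powers of x are nonzero, with coefficient of x^(2k+1) equal to (-1)^k 8^(2k+1) / (2k+1)!.
Write 11 = 2*5 + 1, giving the coefficient (-1)^5 * 8^11 / 11! = -8589934592/39916800 = -33554432/155925.

-33554432/155925


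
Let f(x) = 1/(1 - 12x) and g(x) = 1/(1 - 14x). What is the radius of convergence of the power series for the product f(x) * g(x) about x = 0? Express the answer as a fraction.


The radius of 1/(1 - 12x) is 1/12 (nearest singularity at x = 1/12), and the radius of 1/(1 - 14x) is 1/14.
The product f(x)*g(x) = 1/((1 - 12x)(1 - 14x)) has singularities at both 1/12 and 1/14, so its radius of convergence is the distance to the nearest one:
min(1/12, 1/14) = 1/14.

1/14


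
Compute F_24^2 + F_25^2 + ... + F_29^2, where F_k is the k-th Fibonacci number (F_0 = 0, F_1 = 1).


There is a standard identity sum_{k=0}^{N} F_k^2 = F_N * F_{N+1} (proved inductively from the telescoping relation F_k^2 = F_k F_{k+1} - F_{k-1} F_k). Then
sum_{k=24}^{29} F_k^2 = F_29 F_30 - F_23 F_24.
Computing: F_29 = 514229, F_30 = 832040, F_23 = 28657, F_24 = 46368.
Sum = 514229 * 832040 - 28657 * 46368 = 426530329384.

426530329384


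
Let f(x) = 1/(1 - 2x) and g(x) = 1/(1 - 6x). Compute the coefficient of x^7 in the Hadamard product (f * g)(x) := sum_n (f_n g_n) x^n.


f has coefficients f_k = 2^k and g has coefficients g_k = 6^k, so the Hadamard product has coefficient (f*g)_k = 2^k * 6^k = 12^k.
For k = 7: 12^7 = 35831808.

35831808


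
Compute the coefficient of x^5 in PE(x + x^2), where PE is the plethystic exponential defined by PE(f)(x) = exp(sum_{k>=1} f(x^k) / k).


With f(x) = x + x^2, the exponent is sum_{k>=1} (x^k + x^(2k)) / k = -ln(1 - x) - ln(1 - x^2). Exponentiating:
PE(x + x^2) = 1 / ((1 - x)(1 - x^2)).
This is the generating function for partitions of n into parts of size 1 or 2. The number of 2's can be any j in 0..2, and the rest are 1's, so
[x^5] = floor(5/2) + 1 = 3.

3


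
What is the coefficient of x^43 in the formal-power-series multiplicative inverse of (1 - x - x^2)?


Let the inverse be f(x) = sum_{k>=0} a_k x^k. From f(x) * (1 - x - x^2) = 1 and matching coefficients:
 x^0: a_0 = 1.
 x^1: a_1 - a_0 = 0, so a_1 = 1.
 x^k (k >= 2): a_k - a_{k-1} - a_{k-2} = 0, i.e. a_k = a_{k-1} + a_{k-2}.
This is the Fibonacci-type recurrence shifted so that a_0 = a_1 = 1.
Iterating: a_0=1, a_1=1, a_2=2, a_3=3, a_4=5, a_5=8, a_6=13, a_7=21, a_8=34, a_9=55, ...
a_43 = 701408733.

701408733


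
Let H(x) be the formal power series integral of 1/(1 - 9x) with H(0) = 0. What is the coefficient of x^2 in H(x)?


1/(1 - 9x) = sum_{k>=0} 9^k x^k. Integrating termwise with H(0) = 0:
H(x) = sum_{k>=0} 9^k x^(k+1) / (k+1) = sum_{m>=1} 9^(m-1) x^m / m.
For m = 2: 9^1/2 = 9/2 = 9/2.

9/2


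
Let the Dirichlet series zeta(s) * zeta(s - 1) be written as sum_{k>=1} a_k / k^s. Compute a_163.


Convolution gives a_k = sum_{d | k} d * 1 = sum_{d | k} d = sigma(k), the sum of positive divisors of k.
For k = 163, the divisors are 1, 163, so
sigma(163) = 1 + 163 = 164.

164


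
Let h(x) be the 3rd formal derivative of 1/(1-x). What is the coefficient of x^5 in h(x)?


Differentiating 3 times: d^3/dx^3 [1/(1-x)] = 3!/(1-x)^4.
The expansion 1/(1-x)^4 = sum_{k>=0} C(k+3, 3) x^k, so the coefficient of x^n in 3!/(1-x)^4 is 3! * C(n+3, 3).
For n = 5: 6 * C(8, 3) = 6 * 56 = 336

336


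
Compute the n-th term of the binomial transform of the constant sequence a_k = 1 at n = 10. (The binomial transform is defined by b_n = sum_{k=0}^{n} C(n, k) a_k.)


With a_k = 1 for all k, b_n = sum_{k=0}^{n} C(n, k) = 2^n by the binomial theorem.
For n = 10: 2^10 = 1024.

1024


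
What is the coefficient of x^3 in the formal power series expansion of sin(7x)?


The Maclaurin series is sin(t) = sum_{k>=0} (-1)^k t^(2k+1) / (2k+1)!, so substituting t = 7x, only odd powers of x are nonzero, with coefficient of x^(2k+1) equal to (-1)^k 7^(2k+1) / (2k+1)!.
Write 3 = 2*1 + 1, giving the coefficient (-1)^1 * 7^3 / 3! = -343/6 = -343/6.

-343/6


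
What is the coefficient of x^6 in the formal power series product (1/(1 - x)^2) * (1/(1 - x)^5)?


Combine the factors: (1/(1 - x)^2) * (1/(1 - x)^5) = 1/(1 - x)^7.
Then use 1/(1 - x)^r = sum_{k>=0} C(k + r - 1, r - 1) x^k with r = 7 and k = 6:
C(12, 6) = 924.

924


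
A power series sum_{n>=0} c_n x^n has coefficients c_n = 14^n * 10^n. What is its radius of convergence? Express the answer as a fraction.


By the root test (Cauchy-Hadamard), the radius is R = 1 / limsup_n |c_n|^(1/n).
Here |c_n|^(1/n) = (14^n * 10^n)^(1/n) = 14 * 10 = 140 for all n.
So R = 1/140 = 1/140.

1/140


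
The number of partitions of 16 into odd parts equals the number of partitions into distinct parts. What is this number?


Computing partitions of 16 into odd parts (1, 3, 5, ...):
Using the generating function prod_{k>=0} 1/(1-x^(2k+1)),
the count is 32

32


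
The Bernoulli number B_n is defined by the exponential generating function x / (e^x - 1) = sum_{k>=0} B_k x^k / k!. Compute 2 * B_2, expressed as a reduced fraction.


Bernoulli numbers can also be computed recursively via B_0 = 1 and sum_{j=0}^{m} C(m+1, j) B_j = 0 for m >= 1. Odd-index Bernoulli numbers vanish for k >= 3.
Computing B_2 = 1/6, so 2 * B_2 = 2 * 1/6 = 1/3.

1/3


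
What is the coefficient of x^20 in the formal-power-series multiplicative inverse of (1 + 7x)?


The inverse is 1/(1 + 7x). Apply the geometric identity 1/(1 - y) = sum_{k>=0} y^k with y = -7x:
1/(1 + 7x) = sum_{k>=0} (-7)^k x^k.
So the coefficient of x^20 is (-7)^20 = 79792266297612001.

79792266297612001


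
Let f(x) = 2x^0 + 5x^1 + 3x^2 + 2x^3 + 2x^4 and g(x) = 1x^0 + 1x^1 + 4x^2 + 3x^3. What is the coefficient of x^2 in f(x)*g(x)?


Cauchy product at x^2:
2*4 + 5*1 + 3*1
= 16

16


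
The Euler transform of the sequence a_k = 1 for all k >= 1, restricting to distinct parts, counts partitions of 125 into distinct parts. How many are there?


Partitions of 125 into distinct parts can be computed via generating function.
Product (1+x)(1+x^2)(1+x^3)...
The coefficient of x^125 = 3207086

3207086
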